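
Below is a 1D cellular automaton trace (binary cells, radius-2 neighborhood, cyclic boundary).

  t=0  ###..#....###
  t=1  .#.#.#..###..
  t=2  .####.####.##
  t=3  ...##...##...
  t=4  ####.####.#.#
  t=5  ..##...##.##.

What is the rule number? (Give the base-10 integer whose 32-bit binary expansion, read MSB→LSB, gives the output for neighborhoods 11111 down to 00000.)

  #####|.  b31=0 t=0,i=0
  ####.|#  b30=1 t=0,i=1
  ###.#|#  b29=1 t=2,i=4
  ###..|.  b28=0 t=0,i=2
  ##.##|.  b27=0 t=2,i=0
  ##.#.|.  b26=0 t=4,i=9
  ##..#|#  b25=1 t=0,i=3
  ##...|#  b24=1 t=1,i=11
  #.###|.  b23=0 t=2,i=1
  #.##.|.  b22=0 t=2,i=11
  #.#.#|#  b21=1 t=1,i=3
  #.#..|.  b20=0 t=1,i=5
  #..##|#  b19=1 t=1,i=7
  #..#.|.  b18=0 t=0,i=4
  #...#|#  b17=1 t=1,i=12
  #....|.  b16=0 t=0,i=7
  .####|.  b15=0 t=0,i=11
  .###.|#  b14=1 t=1,i=9
  .##.#|.  b13=0 t=2,i=12
  .##..|.  b12=0 t=3,i=4
  .#.##|#  b11=1 t=4,i=11
  .#.#.|#  b10=1 t=1,i=2
  .#..#|#  b9=1 t=1,i=6
  .#...|.  b8=0 t=0,i=6
  ..###|#  b7=1 t=0,i=10
  ..##.|#  b6=1 t=3,i=3
  ..#.#|#  b5=1 t=1,i=1
  ..#..|#  b4=1 t=0,i=5
  ...##|#  b3=1 t=0,i=9
  ...#.|.  b2=0 t=1,i=0
  ....#|#  b1=1 t=0,i=8
  .....|#  b0=1 t=3,i=0
  bits 01100011001010100100111011111011 = 1663717115

1663717115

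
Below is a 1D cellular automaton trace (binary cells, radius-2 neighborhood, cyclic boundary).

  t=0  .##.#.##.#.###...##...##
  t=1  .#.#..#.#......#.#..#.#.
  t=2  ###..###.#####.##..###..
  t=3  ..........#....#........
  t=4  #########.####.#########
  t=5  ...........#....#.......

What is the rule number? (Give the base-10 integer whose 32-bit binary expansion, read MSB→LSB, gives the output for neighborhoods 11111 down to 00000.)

  [31] ##### => .  t=2,i=11
  [30] ####. => .  t=2,i=12
  [29] ###.# => .  t=2,i=7
  [28] ###.. => .  t=0,i=13
  [27] ##.## => .  t=0,i=0
  [26] ##.#. => #  t=0,i=3
  [25] ##..# => .  t=2,i=3
  [24] ##... => .  t=0,i=14
  [23] #.### => .  t=0,i=11
  [22] #.##. => #  t=0,i=1
  [21] #.#.# => .  t=0,i=4
  [20] #.#.. => .  t=1,i=3
  [19] #..## => .  t=2,i=4
  [18] #..#. => #  t=1,i=0
  [17] #...# => #  t=0,i=15
  [16] #.... => #  t=1,i=10
  [15] .#### => #  t=2,i=10
  [14] .###. => .  t=0,i=12
  [13] .##.# => .  t=0,i=2
  [12] .##.. => .  t=0,i=18
  [11] .#.## => .  t=0,i=5
  [10] .#.#. => #  t=1,i=2
  [9] .#..# => .  t=1,i=4
  [8] .#... => #  t=1,i=9
  [7] ..### => .  t=2,i=0
  [6] ..##. => #  t=0,i=17
  [5] ..#.# => #  t=1,i=1
  [4] ..#.. => #  t=3,i=10
  [3] ...## => .  t=0,i=16
  [2] ...#. => .  t=1,i=14
  [1] ....# => #  t=1,i=13
  [0] ..... => #  t=1,i=11
  bits 00000100010001111000010101110011 = 71796083

71796083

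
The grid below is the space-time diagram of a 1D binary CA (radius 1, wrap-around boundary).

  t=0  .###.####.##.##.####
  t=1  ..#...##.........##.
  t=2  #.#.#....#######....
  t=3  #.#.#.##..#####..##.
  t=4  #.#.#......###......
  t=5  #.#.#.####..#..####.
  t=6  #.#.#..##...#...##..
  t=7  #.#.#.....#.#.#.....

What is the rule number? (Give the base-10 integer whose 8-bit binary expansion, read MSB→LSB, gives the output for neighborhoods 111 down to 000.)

133

  ### -> #   bit 7 = 1  t=0,i=2
  ##. -> .   bit 6 = 0  t=0,i=3
  #.# -> .   bit 5 = 0  t=0,i=0
  #.. -> .   bit 4 = 0  t=1,i=3
  .## -> .   bit 3 = 0  t=0,i=1
  .#. -> #   bit 2 = 1  t=1,i=2
  ..# -> .   bit 1 = 0  t=1,i=1
  ... -> #   bit 0 = 1  t=1,i=0
  bits 10000101 = 133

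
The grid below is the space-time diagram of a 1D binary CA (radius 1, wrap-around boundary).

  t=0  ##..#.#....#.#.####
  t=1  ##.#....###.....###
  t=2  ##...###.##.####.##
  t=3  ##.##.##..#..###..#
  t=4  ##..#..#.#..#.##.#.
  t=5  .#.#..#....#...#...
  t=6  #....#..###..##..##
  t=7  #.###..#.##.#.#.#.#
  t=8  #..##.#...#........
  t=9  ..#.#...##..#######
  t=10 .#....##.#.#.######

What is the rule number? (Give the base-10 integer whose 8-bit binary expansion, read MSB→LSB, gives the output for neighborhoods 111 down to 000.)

195

  ###|#  b7=1 t=0,i=0
  ##.|#  b6=1 t=0,i=1
  #.#|.  b5=0 t=0,i=5
  #..|.  b4=0 t=0,i=2
  .##|.  b3=0 t=0,i=15
  .#.|.  b2=0 t=0,i=4
  ..#|#  b1=1 t=0,i=3
  ...|#  b0=1 t=0,i=8
  bits 11000011 = 195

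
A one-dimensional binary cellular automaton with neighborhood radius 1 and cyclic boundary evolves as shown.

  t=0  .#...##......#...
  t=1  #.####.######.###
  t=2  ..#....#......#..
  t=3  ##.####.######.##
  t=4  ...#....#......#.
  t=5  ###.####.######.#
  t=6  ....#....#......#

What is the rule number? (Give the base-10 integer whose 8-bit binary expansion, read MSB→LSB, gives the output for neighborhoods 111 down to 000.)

27

  [7] ### => .  t=1,i=3
  [6] ##. => .  t=0,i=6
  [5] #.# => .  t=1,i=1
  [4] #.. => #  t=0,i=2
  [3] .## => #  t=0,i=5
  [2] .#. => .  t=0,i=1
  [1] ..# => #  t=0,i=0
  [0] ... => #  t=0,i=3
  bits 00011011 = 27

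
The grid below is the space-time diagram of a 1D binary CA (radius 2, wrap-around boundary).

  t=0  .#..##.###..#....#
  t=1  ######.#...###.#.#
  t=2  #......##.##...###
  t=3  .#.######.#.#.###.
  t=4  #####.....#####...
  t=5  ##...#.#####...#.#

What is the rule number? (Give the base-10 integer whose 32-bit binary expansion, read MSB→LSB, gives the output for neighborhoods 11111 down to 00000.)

33337339

  #####|.  b31=0 t=1,i=1
  ####.|.  b30=0 t=1,i=4
  ###.#|.  b29=0 t=1,i=5
  ###..|.  b28=0 t=0,i=9
  ##.##|.  b27=0 t=0,i=6
  ##.#.|.  b26=0 t=1,i=6
  ##..#|.  b25=0 t=0,i=10
  ##...|#  b24=1 t=2,i=1
  #.###|#  b23=1 t=0,i=7
  #.##.|#  b22=1 t=2,i=10
  #.#.#|#  b21=1 t=1,i=15
  #.#..|#  b20=1 t=0,i=1
  #..##|#  b19=1 t=0,i=3
  #..#.|#  b18=1 t=0,i=11
  #...#|.  b17=0 t=1,i=9
  #....|.  b16=0 t=0,i=14
  .####|#  b15=1 t=1,i=0
  .###.|.  b14=0 t=0,i=8
  .##.#|#  b13=1 t=0,i=5
  .##..|.  b12=0 t=2,i=11
  .#.##|#  b11=1 t=1,i=16
  .#.#.|#  b10=1 t=0,i=0
  .#..#|#  b9=1 t=0,i=2
  .#...|#  b8=1 t=0,i=13
  ..###|#  b7=1 t=1,i=11
  ..##.|#  b6=1 t=0,i=4
  ..#.#|#  b5=1 t=0,i=17
  ..#..|#  b4=1 t=0,i=12
  ...##|#  b3=1 t=1,i=10
  ...#.|.  b2=0 t=0,i=16
  ....#|#  b1=1 t=0,i=15
  .....|#  b0=1 t=2,i=3
  bits 00000001111111001010111111111011 = 33337339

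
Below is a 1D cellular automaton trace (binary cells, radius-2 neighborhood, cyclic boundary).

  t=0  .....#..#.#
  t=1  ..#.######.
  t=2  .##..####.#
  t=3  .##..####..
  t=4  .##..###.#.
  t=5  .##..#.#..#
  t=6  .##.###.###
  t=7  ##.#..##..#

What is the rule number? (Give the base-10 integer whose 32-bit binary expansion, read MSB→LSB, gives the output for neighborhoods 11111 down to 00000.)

3913586421

  #####|#  b31=1 t=1,i=6
  ####.|#  b30=1 t=1,i=8
  ###.#|#  b29=1 t=2,i=8
  ###..|.  b28=0 t=1,i=9
  ##.##|#  b27=1 t=6,i=0
  ##.#.|.  b26=0 t=2,i=9
  ##..#|.  b25=0 t=2,i=3
  ##...|#  b24=1 t=1,i=10
  #.###|.  b23=0 t=1,i=4
  #.##.|#  b22=1 t=2,i=1
  #.#.#|.  b21=0 t=2,i=10
  #.#..|.  b20=0 t=0,i=10
  #..##|.  b19=0 t=2,i=4
  #..#.|#  b18=1 t=0,i=7
  #...#|.  b17=0 t=1,i=0
  #....|.  b16=0 t=0,i=1
  .####|#  b15=1 t=1,i=5
  .###.|.  b14=0 t=4,i=6
  .##.#|.  b13=0 t=6,i=2
  .##..|#  b12=1 t=2,i=2
  .#.##|.  b11=0 t=1,i=3
  .#.#.|#  b10=1 t=0,i=9
  .#..#|#  b9=1 t=0,i=6
  .#...|.  b8=0 t=0,i=0
  ..###|#  b7=1 t=2,i=5
  ..##.|#  b6=1 t=3,i=1
  ..#.#|#  b5=1 t=0,i=8
  ..#..|#  b4=1 t=0,i=5
  ...##|.  b3=0 t=3,i=0
  ...#.|#  b2=1 t=0,i=4
  ....#|.  b1=0 t=0,i=3
  .....|#  b0=1 t=0,i=2
  bits 11101001010001001001011011110101 = 3913586421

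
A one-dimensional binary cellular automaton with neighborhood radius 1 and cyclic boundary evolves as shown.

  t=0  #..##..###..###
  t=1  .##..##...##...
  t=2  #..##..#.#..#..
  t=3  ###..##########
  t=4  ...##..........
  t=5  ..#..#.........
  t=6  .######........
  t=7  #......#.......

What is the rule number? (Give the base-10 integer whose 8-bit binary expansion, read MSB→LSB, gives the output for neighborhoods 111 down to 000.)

54

  ### -> .   bit 7 = 0  t=0,i=8
  ##. -> .   bit 6 = 0  t=0,i=0
  #.# -> #   bit 5 = 1  t=2,i=8
  #.. -> #   bit 4 = 1  t=0,i=1
  .## -> .   bit 3 = 0  t=0,i=3
  .#. -> #   bit 2 = 1  t=2,i=0
  ..# -> #   bit 1 = 1  t=0,i=2
  ... -> .   bit 0 = 0  t=1,i=8
  bits 00110110 = 54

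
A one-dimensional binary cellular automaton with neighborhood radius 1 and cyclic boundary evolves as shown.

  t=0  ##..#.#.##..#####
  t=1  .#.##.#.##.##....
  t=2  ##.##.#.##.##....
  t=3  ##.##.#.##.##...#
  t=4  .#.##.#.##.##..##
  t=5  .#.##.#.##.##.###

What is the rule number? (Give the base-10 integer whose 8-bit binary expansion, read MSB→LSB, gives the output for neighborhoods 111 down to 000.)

  ### -> .   bit 7 = 0  t=0,i=0
  ##. -> #   bit 6 = 1  t=0,i=1
  #.# -> .   bit 5 = 0  t=0,i=5
  #.. -> .   bit 4 = 0  t=0,i=2
  .## -> #   bit 3 = 1  t=0,i=8
  .#. -> #   bit 2 = 1  t=0,i=4
  ..# -> #   bit 1 = 1  t=0,i=3
  ... -> .   bit 0 = 0  t=1,i=14
  bits 01001110 = 78

78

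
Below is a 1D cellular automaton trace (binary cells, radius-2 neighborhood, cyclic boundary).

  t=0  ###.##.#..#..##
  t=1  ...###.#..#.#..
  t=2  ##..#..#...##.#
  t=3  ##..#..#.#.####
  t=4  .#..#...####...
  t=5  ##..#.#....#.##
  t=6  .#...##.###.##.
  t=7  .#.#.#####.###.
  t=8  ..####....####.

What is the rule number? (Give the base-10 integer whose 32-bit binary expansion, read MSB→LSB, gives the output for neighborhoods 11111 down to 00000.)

419134551

  #####|.  b31=0 t=0,i=0
  ####.|.  b30=0 t=0,i=1
  ###.#|.  b29=0 t=0,i=2
  ###..|#  b28=1 t=2,i=1
  ##.##|#  b27=1 t=0,i=3
  ##.#.|.  b26=0 t=0,i=6
  ##..#|.  b25=0 t=2,i=2
  ##...|.  b24=0 t=4,i=12
  #.###|#  b23=1 t=2,i=14
  #.##.|#  b22=1 t=0,i=4
  #.#.#|#  b21=1 t=3,i=9
  #.#..|#  b20=1 t=0,i=7
  #..##|#  b19=1 t=0,i=12
  #..#.|.  b18=0 t=0,i=9
  #...#|#  b17=1 t=2,i=9
  #....|#  b16=1 t=1,i=14
  .####|.  b15=0 t=0,i=14
  .###.|#  b14=1 t=1,i=4
  .##.#|#  b13=1 t=0,i=5
  .##..|#  b12=1 t=6,i=13
  .#.##|#  b11=1 t=3,i=10
  .#.#.|#  b10=1 t=1,i=11
  .#..#|.  b9=0 t=0,i=8
  .#...|.  b8=0 t=1,i=13
  ..###|.  b7=0 t=0,i=13
  ..##.|#  b6=1 t=2,i=11
  ..#.#|.  b5=0 t=1,i=10
  ..#..|#  b4=1 t=0,i=10
  ...##|.  b3=0 t=1,i=2
  ...#.|#  b2=1 t=4,i=0
  ....#|#  b1=1 t=1,i=1
  .....|#  b0=1 t=1,i=0
  bits 00011000111110110111110001010111 = 419134551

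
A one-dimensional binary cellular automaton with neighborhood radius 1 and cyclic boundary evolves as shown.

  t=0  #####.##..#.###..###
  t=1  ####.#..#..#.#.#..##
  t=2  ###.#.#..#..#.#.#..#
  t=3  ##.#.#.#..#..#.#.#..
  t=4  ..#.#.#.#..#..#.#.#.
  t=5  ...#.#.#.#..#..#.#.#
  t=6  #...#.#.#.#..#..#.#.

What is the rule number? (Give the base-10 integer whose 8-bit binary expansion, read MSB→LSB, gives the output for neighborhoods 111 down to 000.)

  [7] ### => #  t=0,i=0
  [6] ##. => .  t=0,i=4
  [5] #.# => #  t=0,i=5
  [4] #.. => #  t=0,i=8
  [3] .## => .  t=0,i=6
  [2] .#. => .  t=0,i=10
  [1] ..# => .  t=0,i=9
  [0] ... => .  t=4,i=0
  bits 10110000 = 176

176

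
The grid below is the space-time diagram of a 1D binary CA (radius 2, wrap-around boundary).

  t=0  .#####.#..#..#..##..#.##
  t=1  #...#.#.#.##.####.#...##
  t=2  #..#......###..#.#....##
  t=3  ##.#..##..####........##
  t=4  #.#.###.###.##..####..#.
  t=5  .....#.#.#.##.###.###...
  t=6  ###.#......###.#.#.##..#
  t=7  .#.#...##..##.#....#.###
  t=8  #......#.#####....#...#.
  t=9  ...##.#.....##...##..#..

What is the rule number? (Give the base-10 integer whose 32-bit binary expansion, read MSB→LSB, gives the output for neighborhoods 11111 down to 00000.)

1581802197

  ##### -> .   bit 31 = 0  t=0,i=3
  ####. -> #   bit 30 = 1  t=0,i=4
  ###.# -> .   bit 29 = 0  t=0,i=5
  ###.. -> #   bit 28 = 1  t=1,i=0
  ##.## -> #   bit 27 = 1  t=0,i=0
  ##.#. -> #   bit 26 = 1  t=0,i=6
  ##..# -> #   bit 25 = 1  t=0,i=18
  ##... -> .   bit 24 = 0  t=1,i=1
  #.### -> .   bit 23 = 0  t=0,i=1
  #.##. -> #   bit 22 = 1  t=0,i=22
  #.#.# -> .   bit 21 = 0  t=1,i=6
  #.#.. -> .   bit 20 = 0  t=0,i=7
  #..## -> #   bit 19 = 1  t=0,i=15
  #..#. -> .   bit 18 = 0  t=0,i=9
  #...# -> .   bit 17 = 0  t=1,i=2
  #.... -> .   bit 16 = 0  t=2,i=5
  .#### -> .   bit 15 = 0  t=0,i=2
  .###. -> #   bit 14 = 1  t=1,i=23
  .##.# -> #   bit 13 = 1  t=0,i=23
  .##.. -> .   bit 12 = 0  t=0,i=17
  .#.## -> .   bit 11 = 0  t=0,i=21
  .#.#. -> .   bit 10 = 0  t=1,i=5
  .#..# -> #   bit 9 = 1  t=0,i=8
  .#... -> .   bit 8 = 0  t=1,i=19
  ..### -> #   bit 7 = 1  t=1,i=22
  ..##. -> #   bit 6 = 1  t=0,i=16
  ..#.# -> .   bit 5 = 0  t=0,i=20
  ..#.. -> #   bit 4 = 1  t=0,i=10
  ...## -> .   bit 3 = 0  t=1,i=21
  ...#. -> #   bit 2 = 1  t=1,i=3
  ....# -> .   bit 1 = 0  t=2,i=8
  ..... -> #   bit 0 = 1  t=2,i=6
  bits 01011110010010000110001011010101 = 1581802197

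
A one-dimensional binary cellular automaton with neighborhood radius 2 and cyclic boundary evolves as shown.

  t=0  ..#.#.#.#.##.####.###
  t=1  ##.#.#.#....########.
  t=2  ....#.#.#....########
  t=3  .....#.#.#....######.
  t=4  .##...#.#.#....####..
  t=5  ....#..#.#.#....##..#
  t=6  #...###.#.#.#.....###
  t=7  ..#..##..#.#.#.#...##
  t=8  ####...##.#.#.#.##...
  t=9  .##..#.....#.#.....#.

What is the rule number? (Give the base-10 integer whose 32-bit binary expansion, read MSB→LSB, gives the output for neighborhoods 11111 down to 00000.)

  nb #####: next=#  (t=1,i=14, bit31=1)
  nb ####.: next=#  (t=0,i=15, bit30=1)
  nb ###.#: next=#  (t=0,i=16, bit29=1)
  nb ###..: next=.  (t=0,i=20, bit28=0)
  nb ##.##: next=#  (t=0,i=12, bit27=1)
  nb ##.#.: next=.  (t=1,i=2, bit26=0)
  nb ##..#: next=#  (t=0,i=0, bit25=1)
  nb ##...: next=.  (t=2,i=0, bit24=0)
  nb #.###: next=#  (t=0,i=13, bit23=1)
  nb #.##.: next=.  (t=0,i=10, bit22=0)
  nb #.#.#: next=.  (t=0,i=4, bit21=0)
  nb #.#..: next=.  (t=1,i=7, bit20=0)
  nb #..##: next=.  (t=7,i=4, bit19=0)
  nb #..#.: next=#  (t=0,i=1, bit18=1)
  nb #...#: next=#  (t=4,i=4, bit17=1)
  nb #....: next=.  (t=1,i=9, bit16=0)
  nb .####: next=#  (t=0,i=14, bit15=1)
  nb .###.: next=#  (t=0,i=19, bit14=1)
  nb .##.#: next=.  (t=0,i=11, bit13=0)
  nb .##..: next=.  (t=4,i=2, bit12=0)
  nb .#.##: next=.  (t=0,i=9, bit11=0)
  nb .#.#.: next=#  (t=0,i=3, bit10=1)
  nb .#..#: next=#  (t=5,i=5, bit9=1)
  nb .#...: next=#  (t=1,i=8, bit8=1)
  nb ..###: next=.  (t=1,i=12, bit7=0)
  nb ..##.: next=.  (t=4,i=1, bit6=0)
  nb ..#.#: next=.  (t=0,i=2, bit5=0)
  nb ..#..: next=#  (t=5,i=4, bit4=1)
  nb ...##: next=.  (t=1,i=11, bit3=0)
  nb ...#.: next=.  (t=2,i=3, bit2=0)
  nb ....#: next=.  (t=1,i=10, bit1=0)
  nb .....: next=#  (t=3,i=1, bit0=1)
  bits 11101010100001101100011100010001 = 3934701329

3934701329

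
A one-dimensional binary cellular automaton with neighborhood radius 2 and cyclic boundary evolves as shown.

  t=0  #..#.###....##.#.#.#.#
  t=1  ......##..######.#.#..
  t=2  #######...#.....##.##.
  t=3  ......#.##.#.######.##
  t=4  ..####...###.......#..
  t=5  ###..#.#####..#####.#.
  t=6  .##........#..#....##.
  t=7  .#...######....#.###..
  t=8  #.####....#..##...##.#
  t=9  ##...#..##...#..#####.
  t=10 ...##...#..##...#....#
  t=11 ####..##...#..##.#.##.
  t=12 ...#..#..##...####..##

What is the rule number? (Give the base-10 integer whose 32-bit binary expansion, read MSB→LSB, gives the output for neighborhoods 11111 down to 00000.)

473063887

  ##### -> .   bit 31 = 0  t=1,i=12
  ####. -> .   bit 30 = 0  t=1,i=14
  ###.# -> .   bit 29 = 0  t=1,i=15
  ###.. -> #   bit 28 = 1  t=0,i=7
  ##.## -> #   bit 27 = 1  t=2,i=18
  ##.#. -> #   bit 26 = 1  t=0,i=14
  ##..# -> .   bit 25 = 0  t=0,i=1
  ##... -> .   bit 24 = 0  t=0,i=8
  #.### -> .   bit 23 = 0  t=0,i=5
  #.##. -> .   bit 22 = 0  t=0,i=21
  #.#.# -> #   bit 21 = 1  t=0,i=15
  #.#.. -> #   bit 20 = 1  t=1,i=19
  #..## -> .   bit 19 = 0  t=1,i=9
  #..#. -> .   bit 18 = 0  t=0,i=2
  #...# -> #   bit 17 = 1  t=2,i=8
  #.... -> .   bit 16 = 0  t=0,i=9
  .#### -> .   bit 15 = 0  t=1,i=11
  .###. -> #   bit 14 = 1  t=0,i=6
  .##.# -> #   bit 13 = 1  t=0,i=13
  .##.. -> .   bit 12 = 0  t=0,i=0
  .#.## -> .   bit 11 = 0  t=0,i=4
  .#.#. -> .   bit 10 = 0  t=0,i=16
  .#..# -> .   bit 9 = 0  t=6,i=12
  .#... -> #   bit 8 = 1  t=1,i=20
  ..### -> #   bit 7 = 1  t=1,i=10
  ..##. -> #   bit 6 = 1  t=0,i=12
  ..#.# -> .   bit 5 = 0  t=0,i=3
  ..#.. -> .   bit 4 = 0  t=2,i=10
  ...## -> #   bit 3 = 1  t=0,i=11
  ...#. -> #   bit 2 = 1  t=2,i=9
  ....# -> #   bit 1 = 1  t=0,i=10
  ..... -> #   bit 0 = 1  t=1,i=0
  bits 00011100001100100110000111001111 = 473063887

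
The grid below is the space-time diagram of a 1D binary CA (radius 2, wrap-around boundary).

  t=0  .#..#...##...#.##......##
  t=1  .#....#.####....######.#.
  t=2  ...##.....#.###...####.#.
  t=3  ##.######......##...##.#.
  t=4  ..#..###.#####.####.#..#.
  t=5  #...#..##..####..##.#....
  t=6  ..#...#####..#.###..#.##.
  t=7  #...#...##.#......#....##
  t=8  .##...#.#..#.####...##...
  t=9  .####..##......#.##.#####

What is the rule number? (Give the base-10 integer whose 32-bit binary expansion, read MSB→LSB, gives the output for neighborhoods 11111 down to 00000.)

  nb #####: next=#  (t=1,i=18, bit31=1)
  nb ####.: next=#  (t=1,i=10, bit30=1)
  nb ###.#: next=#  (t=1,i=21, bit29=1)
  nb ###..: next=.  (t=1,i=11, bit28=0)
  nb ##.##: next=#  (t=3,i=2, bit27=1)
  nb ##.#.: next=.  (t=0,i=0, bit26=0)
  nb ##..#: next=#  (t=5,i=9, bit25=1)
  nb ##...: next=#  (t=0,i=10, bit24=1)
  nb #.###: next=.  (t=1,i=8, bit23=0)
  nb #.##.: next=.  (t=0,i=15, bit22=0)
  nb #.#.#: next=#  (t=3,i=23, bit21=1)
  nb #.#..: next=#  (t=0,i=1, bit20=1)
  nb #..##: next=#  (t=4,i=4, bit19=1)
  nb #..#.: next=.  (t=0,i=3, bit18=0)
  nb #...#: next=#  (t=0,i=6, bit17=1)
  nb #....: next=#  (t=0,i=18, bit16=1)
  nb .####: next=.  (t=1,i=9, bit15=0)
  nb .###.: next=.  (t=2,i=13, bit14=0)
  nb .##.#: next=.  (t=0,i=24, bit13=0)
  nb .##..: next=#  (t=0,i=9, bit12=1)
  nb .#.##: next=.  (t=0,i=14, bit11=0)
  nb .#.#.: next=#  (t=8,i=7, bit10=1)
  nb .#..#: next=.  (t=0,i=2, bit9=0)
  nb .#...: next=.  (t=0,i=5, bit8=0)
  nb ..###: next=.  (t=1,i=16, bit7=0)
  nb ..##.: next=#  (t=0,i=8, bit6=1)
  nb ..#.#: next=.  (t=0,i=13, bit5=0)
  nb ..#..: next=.  (t=0,i=4, bit4=0)
  nb ...##: next=.  (t=0,i=7, bit3=0)
  nb ...#.: next=.  (t=0,i=12, bit2=0)
  nb ....#: next=#  (t=0,i=21, bit1=1)
  nb .....: next=#  (t=0,i=19, bit0=1)
  bits 11101011001110110001010001000011 = 3946517571

3946517571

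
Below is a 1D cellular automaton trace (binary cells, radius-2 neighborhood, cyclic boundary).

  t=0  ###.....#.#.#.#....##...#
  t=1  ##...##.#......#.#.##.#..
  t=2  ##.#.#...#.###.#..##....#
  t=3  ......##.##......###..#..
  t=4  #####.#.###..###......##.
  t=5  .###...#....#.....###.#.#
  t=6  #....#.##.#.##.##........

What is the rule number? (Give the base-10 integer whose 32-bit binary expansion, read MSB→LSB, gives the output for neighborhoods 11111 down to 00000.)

  [31] ##### => #  t=4,i=2
  [30] ####. => #  t=0,i=1
  [29] ###.# => .  t=2,i=1
  [28] ###.. => .  t=0,i=2
  [27] ##.## => #  t=3,i=8
  [26] ##.#. => .  t=1,i=7
  [25] ##..# => .  t=3,i=20
  [24] ##... => .  t=0,i=3
  [23] #.### => .  t=2,i=11
  [22] #.##. => #  t=1,i=19
  [21] #.#.# => .  t=0,i=10
  [20] #.#.. => .  t=0,i=14
  [19] #..## => #  t=1,i=24
  [18] #..#. => .  t=3,i=21
  [17] #...# => #  t=0,i=22
  [16] #.... => .  t=0,i=4
  [15] .#### => #  t=0,i=0
  [14] .###. => .  t=2,i=0
  [13] .##.# => .  t=1,i=6
  [12] .##.. => #  t=0,i=20
  [11] .#.## => #  t=1,i=18
  [10] .#.#. => .  t=0,i=9
  [9] .#..# => .  t=1,i=23
  [8] .#... => #  t=0,i=15
  [7] ..### => .  t=0,i=24
  [6] ..##. => #  t=0,i=19
  [5] ..#.# => #  t=0,i=8
  [4] ..#.. => #  t=3,i=22
  [3] ...## => .  t=0,i=18
  [2] ...#. => .  t=0,i=7
  [1] ....# => #  t=0,i=6
  [0] ..... => #  t=0,i=5
  bits 11001000010010101001100101110011 = 3360332147

3360332147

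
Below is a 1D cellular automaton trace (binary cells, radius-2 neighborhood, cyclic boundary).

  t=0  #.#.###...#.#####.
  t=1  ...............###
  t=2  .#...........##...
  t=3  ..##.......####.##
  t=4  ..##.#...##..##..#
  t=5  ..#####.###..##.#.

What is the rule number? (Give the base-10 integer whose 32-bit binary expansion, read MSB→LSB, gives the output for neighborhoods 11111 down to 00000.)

  #####|.  b31=0 t=0,i=14
  ####.|#  b30=1 t=0,i=15
  ###.#|#  b29=1 t=0,i=16
  ###..|.  b28=0 t=0,i=6
  ##.##|.  b27=0 t=3,i=15
  ##.#.|#  b26=1 t=0,i=17
  ##..#|.  b25=0 t=3,i=0
  ##...|.  b24=0 t=0,i=7
  #.###|.  b23=0 t=0,i=4
  #.##.|.  b22=0 t=3,i=16
  #.#.#|.  b21=0 t=0,i=0
  #.#..|#  b20=1 t=4,i=5
  #..##|.  b19=0 t=3,i=1
  #..#.|#  b18=1 t=4,i=16
  #...#|.  b17=0 t=0,i=8
  #....|#  b16=1 t=1,i=1
  .####|.  b15=0 t=0,i=13
  .###.|.  b14=0 t=0,i=5
  .##.#|#  b13=1 t=4,i=3
  .##..|#  b12=1 t=2,i=14
  .#.##|.  b11=0 t=0,i=3
  .#.#.|.  b10=0 t=0,i=1
  .#..#|.  b9=0 t=4,i=0
  .#...|#  b8=1 t=2,i=2
  ..###|.  b7=0 t=1,i=15
  ..##.|#  b6=1 t=2,i=13
  ..#.#|.  b5=0 t=0,i=10
  ..#..|.  b4=0 t=2,i=1
  ...##|#  b3=1 t=1,i=14
  ...#.|.  b2=0 t=0,i=9
  ....#|#  b1=1 t=1,i=13
  .....|.  b0=0 t=1,i=2
  bits 01100100000101010011000101001010 = 1679110474

1679110474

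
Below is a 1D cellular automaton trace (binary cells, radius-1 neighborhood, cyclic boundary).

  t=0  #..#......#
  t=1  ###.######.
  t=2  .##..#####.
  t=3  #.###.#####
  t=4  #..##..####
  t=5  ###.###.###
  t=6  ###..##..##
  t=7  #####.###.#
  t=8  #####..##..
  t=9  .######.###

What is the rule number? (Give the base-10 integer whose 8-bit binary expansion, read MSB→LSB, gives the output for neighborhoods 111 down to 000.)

  ###|#  b7=1 t=1,i=1
  ##.|#  b6=1 t=0,i=0
  #.#|.  b5=0 t=1,i=3
  #..|#  b4=1 t=0,i=1
  .##|.  b3=0 t=0,i=10
  .#.|.  b2=0 t=0,i=3
  ..#|#  b1=1 t=0,i=2
  ...|#  b0=1 t=0,i=5
  bits 11010011 = 211

211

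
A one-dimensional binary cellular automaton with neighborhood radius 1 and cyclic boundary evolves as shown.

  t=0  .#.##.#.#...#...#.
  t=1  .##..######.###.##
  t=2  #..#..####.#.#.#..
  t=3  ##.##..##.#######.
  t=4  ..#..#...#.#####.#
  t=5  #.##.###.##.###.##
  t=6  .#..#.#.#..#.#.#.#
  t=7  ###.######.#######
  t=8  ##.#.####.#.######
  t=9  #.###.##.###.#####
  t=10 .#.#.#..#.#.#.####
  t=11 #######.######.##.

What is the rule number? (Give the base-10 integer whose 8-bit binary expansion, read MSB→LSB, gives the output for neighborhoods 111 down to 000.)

  nb ###: next=#  (t=1,i=6, bit7=1)
  nb ##.: next=.  (t=0,i=4, bit6=0)
  nb #.#: next=#  (t=0,i=2, bit5=1)
  nb #..: next=#  (t=0,i=9, bit4=1)
  nb .##: next=.  (t=0,i=3, bit3=0)
  nb .#.: next=#  (t=0,i=1, bit2=1)
  nb ..#: next=.  (t=0,i=0, bit1=0)
  nb ...: next=#  (t=0,i=10, bit0=1)
  bits 10110101 = 181

181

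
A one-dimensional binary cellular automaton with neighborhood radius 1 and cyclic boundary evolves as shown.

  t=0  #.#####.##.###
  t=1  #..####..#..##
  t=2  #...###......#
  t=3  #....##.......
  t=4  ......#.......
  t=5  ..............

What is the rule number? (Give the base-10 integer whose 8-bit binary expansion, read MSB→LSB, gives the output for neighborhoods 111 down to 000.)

192

  [7] ### => #  t=0,i=3
  [6] ##. => #  t=0,i=0
  [5] #.# => .  t=0,i=1
  [4] #.. => .  t=1,i=1
  [3] .## => .  t=0,i=2
  [2] .#. => .  t=1,i=9
  [1] ..# => .  t=1,i=2
  [0] ... => .  t=2,i=2
  bits 11000000 = 192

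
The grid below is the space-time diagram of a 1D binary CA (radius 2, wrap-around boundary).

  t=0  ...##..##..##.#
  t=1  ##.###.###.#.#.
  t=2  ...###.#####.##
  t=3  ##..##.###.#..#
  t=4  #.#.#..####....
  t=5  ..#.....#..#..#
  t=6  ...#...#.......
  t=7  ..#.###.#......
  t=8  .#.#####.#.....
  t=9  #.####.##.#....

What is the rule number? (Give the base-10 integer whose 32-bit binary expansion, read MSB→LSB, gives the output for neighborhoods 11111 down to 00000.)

2812467524

  [31] ##### => #  t=2,i=9
  [30] ####. => .  t=2,i=10
  [29] ###.# => #  t=1,i=5
  [28] ###.. => .  t=3,i=1
  [27] ##.## => .  t=1,i=2
  [26] ##.#. => #  t=0,i=13
  [25] ##..# => #  t=0,i=5
  [24] ##... => #  t=2,i=0
  [23] #.### => #  t=1,i=3
  [22] #.##. => .  t=1,i=0
  [21] #.#.# => #  t=1,i=11
  [20] #.#.. => .  t=0,i=14
  [19] #..## => .  t=0,i=6
  [18] #..#. => .  t=5,i=1
  [17] #...# => #  t=0,i=1
  [16] #.... => .  t=4,i=12
  [15] .#### => #  t=2,i=8
  [14] .###. => #  t=1,i=4
  [13] .##.# => .  t=0,i=12
  [12] .##.. => #  t=0,i=4
  [11] .#.## => #  t=1,i=14
  [10] .#.#. => .  t=1,i=12
  [9] .#..# => .  t=3,i=12
  [8] .#... => #  t=0,i=0
  [7] ..### => .  t=2,i=3
  [6] ..##. => #  t=0,i=3
  [5] ..#.# => .  t=4,i=0
  [4] ..#.. => .  t=5,i=2
  [3] ...## => .  t=0,i=2
  [2] ...#. => #  t=4,i=14
  [1] ....# => .  t=4,i=13
  [0] ..... => .  t=5,i=5
  bits 10100111101000101101100101000100 = 2812467524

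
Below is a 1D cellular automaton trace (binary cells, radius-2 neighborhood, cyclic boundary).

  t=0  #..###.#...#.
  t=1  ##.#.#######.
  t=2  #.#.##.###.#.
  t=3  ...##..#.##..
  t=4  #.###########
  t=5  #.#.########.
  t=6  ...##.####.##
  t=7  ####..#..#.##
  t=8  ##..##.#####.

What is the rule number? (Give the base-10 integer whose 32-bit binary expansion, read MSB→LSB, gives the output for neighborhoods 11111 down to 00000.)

2815892461

  #####|#  b31=1 t=1,i=7
  ####.|.  b30=0 t=1,i=10
  ###.#|#  b29=1 t=0,i=5
  ###..|.  b28=0 t=7,i=3
  ##.##|.  b27=0 t=1,i=12
  ##.#.|#  b26=1 t=0,i=6
  ##..#|#  b25=1 t=3,i=5
  ##...|#  b24=1 t=3,i=11
  #.###|#  b23=1 t=1,i=5
  #.##.|#  b22=1 t=1,i=0
  #.#.#|.  b21=0 t=1,i=3
  #.#..|#  b20=1 t=0,i=0
  #..##|.  b19=0 t=0,i=2
  #..#.|#  b18=1 t=3,i=6
  #...#|#  b17=1 t=0,i=9
  #....|#  b16=1 t=3,i=12
  .####|.  b15=0 t=1,i=6
  .###.|.  b14=0 t=0,i=4
  .##.#|.  b13=0 t=1,i=1
  .##..|#  b12=1 t=3,i=4
  .#.##|#  b11=1 t=1,i=4
  .#.#.|.  b10=0 t=0,i=12
  .#..#|#  b9=1 t=0,i=1
  .#...|#  b8=1 t=0,i=8
  ..###|#  b7=1 t=0,i=3
  ..##.|#  b6=1 t=3,i=3
  ..#.#|#  b5=1 t=0,i=11
  ..#..|.  b4=0 t=7,i=6
  ...##|#  b3=1 t=3,i=2
  ...#.|#  b2=1 t=0,i=10
  ....#|.  b1=0 t=3,i=1
  .....|#  b0=1 t=3,i=0
  bits 10100111110101110001101111101101 = 2815892461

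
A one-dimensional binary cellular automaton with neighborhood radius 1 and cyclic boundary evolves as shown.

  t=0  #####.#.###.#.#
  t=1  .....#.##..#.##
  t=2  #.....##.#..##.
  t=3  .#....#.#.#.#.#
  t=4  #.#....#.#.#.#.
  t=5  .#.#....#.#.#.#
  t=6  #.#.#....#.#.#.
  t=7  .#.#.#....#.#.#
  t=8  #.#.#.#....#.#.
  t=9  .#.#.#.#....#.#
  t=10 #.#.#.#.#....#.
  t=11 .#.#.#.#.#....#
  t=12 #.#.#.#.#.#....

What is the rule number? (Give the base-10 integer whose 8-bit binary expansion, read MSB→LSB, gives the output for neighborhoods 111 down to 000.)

  [7] ### => .  t=0,i=0
  [6] ##. => .  t=0,i=4
  [5] #.# => #  t=0,i=5
  [4] #.. => #  t=1,i=0
  [3] .## => #  t=0,i=8
  [2] .#. => .  t=0,i=6
  [1] ..# => .  t=1,i=4
  [0] ... => .  t=1,i=1
  bits 00111000 = 56

56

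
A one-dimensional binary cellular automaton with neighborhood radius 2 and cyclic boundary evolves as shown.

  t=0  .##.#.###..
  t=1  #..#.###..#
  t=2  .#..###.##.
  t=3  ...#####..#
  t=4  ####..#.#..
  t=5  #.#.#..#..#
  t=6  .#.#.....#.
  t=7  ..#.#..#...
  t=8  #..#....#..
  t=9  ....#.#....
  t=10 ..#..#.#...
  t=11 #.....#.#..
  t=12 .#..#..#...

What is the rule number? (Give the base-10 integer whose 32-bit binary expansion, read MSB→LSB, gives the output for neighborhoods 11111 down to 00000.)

  nb #####: next=.  (t=3,i=5, bit31=0)
  nb ####.: next=#  (t=3,i=6, bit30=1)
  nb ###.#: next=#  (t=2,i=6, bit29=1)
  nb ###..: next=.  (t=0,i=8, bit28=0)
  nb ##.##: next=#  (t=2,i=7, bit27=1)
  nb ##.#.: next=#  (t=0,i=3, bit26=1)
  nb ##..#: next=#  (t=1,i=1, bit25=1)
  nb ##...: next=.  (t=0,i=9, bit24=0)
  nb #.###: next=#  (t=0,i=6, bit23=1)
  nb #.##.: next=.  (t=2,i=8, bit22=0)
  nb #.#.#: next=.  (t=0,i=4, bit21=0)
  nb #.#..: next=.  (t=4,i=8, bit20=0)
  nb #..##: next=#  (t=1,i=9, bit19=1)
  nb #..#.: next=.  (t=1,i=2, bit18=0)
  nb #...#: next=#  (t=0,i=10, bit17=1)
  nb #....: next=.  (t=6,i=5, bit16=0)
  nb .####: next=.  (t=3,i=4, bit15=0)
  nb .###.: next=#  (t=0,i=7, bit14=1)
  nb .##.#: next=.  (t=0,i=2, bit13=0)
  nb .##..: next=.  (t=1,i=0, bit12=0)
  nb .#.##: next=#  (t=0,i=5, bit11=1)
  nb .#.#.: next=#  (t=4,i=7, bit10=1)
  nb .#..#: next=.  (t=2,i=2, bit9=0)
  nb .#...: next=#  (t=3,i=0, bit8=1)
  nb ..###: next=#  (t=2,i=4, bit7=1)
  nb ..##.: next=.  (t=0,i=1, bit6=0)
  nb ..#.#: next=.  (t=1,i=3, bit5=0)
  nb ..#..: next=.  (t=2,i=1, bit4=0)
  nb ...##: next=#  (t=0,i=0, bit3=1)
  nb ...#.: next=.  (t=6,i=8, bit2=0)
  nb ....#: next=#  (t=6,i=7, bit1=1)
  nb .....: next=.  (t=6,i=6, bit0=0)
  bits 01101110100010100100110110001010 = 1854557578

1854557578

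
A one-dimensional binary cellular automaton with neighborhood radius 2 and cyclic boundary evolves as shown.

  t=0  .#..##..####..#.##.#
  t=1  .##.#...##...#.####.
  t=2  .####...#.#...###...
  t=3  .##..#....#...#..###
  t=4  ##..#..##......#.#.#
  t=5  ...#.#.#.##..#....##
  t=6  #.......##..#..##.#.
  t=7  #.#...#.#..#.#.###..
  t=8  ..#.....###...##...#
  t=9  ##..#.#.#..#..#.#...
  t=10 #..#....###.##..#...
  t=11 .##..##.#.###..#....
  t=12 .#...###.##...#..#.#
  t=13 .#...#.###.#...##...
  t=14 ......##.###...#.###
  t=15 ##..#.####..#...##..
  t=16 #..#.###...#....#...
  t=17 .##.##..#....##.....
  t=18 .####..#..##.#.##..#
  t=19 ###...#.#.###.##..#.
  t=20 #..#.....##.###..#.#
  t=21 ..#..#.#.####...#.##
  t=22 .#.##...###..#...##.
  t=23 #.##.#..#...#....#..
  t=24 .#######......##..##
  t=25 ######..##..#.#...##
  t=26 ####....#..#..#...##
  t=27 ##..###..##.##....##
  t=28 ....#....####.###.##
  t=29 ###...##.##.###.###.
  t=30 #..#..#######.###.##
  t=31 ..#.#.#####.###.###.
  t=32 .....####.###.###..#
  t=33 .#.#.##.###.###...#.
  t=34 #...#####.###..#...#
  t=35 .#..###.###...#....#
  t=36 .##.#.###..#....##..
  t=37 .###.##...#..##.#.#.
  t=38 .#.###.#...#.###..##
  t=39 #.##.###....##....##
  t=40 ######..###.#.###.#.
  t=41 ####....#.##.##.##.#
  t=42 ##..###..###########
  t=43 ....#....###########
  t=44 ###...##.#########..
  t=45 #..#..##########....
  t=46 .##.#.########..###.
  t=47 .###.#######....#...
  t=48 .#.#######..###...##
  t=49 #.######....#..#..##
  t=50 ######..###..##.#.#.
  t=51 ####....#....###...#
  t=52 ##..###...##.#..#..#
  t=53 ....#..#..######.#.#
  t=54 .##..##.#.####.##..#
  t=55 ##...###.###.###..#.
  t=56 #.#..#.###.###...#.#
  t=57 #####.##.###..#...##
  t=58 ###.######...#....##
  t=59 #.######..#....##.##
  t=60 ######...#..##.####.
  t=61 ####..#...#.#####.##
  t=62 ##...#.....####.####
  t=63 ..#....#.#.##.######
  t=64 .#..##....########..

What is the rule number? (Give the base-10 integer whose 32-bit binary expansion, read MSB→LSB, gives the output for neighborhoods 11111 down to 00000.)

  [31] ##### => #  t=24,i=3
  [30] ####. => .  t=0,i=10
  [29] ###.# => #  t=3,i=19
  [28] ###.. => .  t=0,i=11
  [27] ##.## => #  t=3,i=0
  [26] ##.#. => #  t=0,i=18
  [25] ##..# => .  t=0,i=6
  [24] ##... => #  t=1,i=10
  [23] #.### => #  t=1,i=15
  [22] #.##. => #  t=0,i=16
  [21] #.#.# => .  t=0,i=19
  [20] #.#.. => #  t=0,i=1
  [19] #..## => .  t=0,i=3
  [18] #..#. => #  t=0,i=13
  [17] #...# => .  t=1,i=6
  [16] #.... => #  t=2,i=18
  [15] .#### => #  t=0,i=9
  [14] .###. => .  t=2,i=15
  [13] .##.# => #  t=0,i=17
  [12] .##.. => .  t=0,i=5
  [11] .#.## => #  t=0,i=15
  [10] .#.#. => .  t=0,i=0
  [9] .#..# => #  t=0,i=2
  [8] .#... => .  t=1,i=5
  [7] ..### => #  t=0,i=8
  [6] ..##. => #  t=0,i=4
  [5] ..#.# => .  t=0,i=14
  [4] ..#.. => .  t=3,i=5
  [3] ...## => .  t=1,i=7
  [2] ...#. => .  t=1,i=12
  [1] ....# => #  t=2,i=19
  [0] ..... => .  t=4,i=11
  bits 10101101110101011010101011000010 = 2916461250

2916461250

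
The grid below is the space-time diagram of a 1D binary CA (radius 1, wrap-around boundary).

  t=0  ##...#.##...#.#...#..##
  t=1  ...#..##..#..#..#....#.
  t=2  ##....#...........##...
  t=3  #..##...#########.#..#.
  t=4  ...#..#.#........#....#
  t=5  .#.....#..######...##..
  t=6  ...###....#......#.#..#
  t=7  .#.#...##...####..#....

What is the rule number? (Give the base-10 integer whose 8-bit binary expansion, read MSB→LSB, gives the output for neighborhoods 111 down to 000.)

  [7] ### => .  t=0,i=0
  [6] ##. => .  t=0,i=1
  [5] #.# => #  t=0,i=6
  [4] #.. => .  t=0,i=2
  [3] .## => #  t=0,i=7
  [2] .#. => .  t=0,i=5
  [1] ..# => .  t=0,i=4
  [0] ... => #  t=0,i=3
  bits 00101001 = 41

41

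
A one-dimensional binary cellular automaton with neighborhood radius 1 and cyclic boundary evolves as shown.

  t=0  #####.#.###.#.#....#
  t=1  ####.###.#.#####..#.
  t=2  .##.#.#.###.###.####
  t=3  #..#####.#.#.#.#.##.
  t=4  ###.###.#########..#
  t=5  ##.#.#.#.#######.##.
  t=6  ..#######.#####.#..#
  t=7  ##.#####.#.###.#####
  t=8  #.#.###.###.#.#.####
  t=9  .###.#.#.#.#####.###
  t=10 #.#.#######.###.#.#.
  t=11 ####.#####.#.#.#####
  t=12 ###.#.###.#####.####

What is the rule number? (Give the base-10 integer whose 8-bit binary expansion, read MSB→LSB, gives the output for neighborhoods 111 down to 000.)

182

  ###|#  b7=1 t=0,i=0
  ##.|.  b6=0 t=0,i=4
  #.#|#  b5=1 t=0,i=5
  #..|#  b4=1 t=0,i=15
  .##|.  b3=0 t=0,i=8
  .#.|#  b2=1 t=0,i=6
  ..#|#  b1=1 t=0,i=18
  ...|.  b0=0 t=0,i=16
  bits 10110110 = 182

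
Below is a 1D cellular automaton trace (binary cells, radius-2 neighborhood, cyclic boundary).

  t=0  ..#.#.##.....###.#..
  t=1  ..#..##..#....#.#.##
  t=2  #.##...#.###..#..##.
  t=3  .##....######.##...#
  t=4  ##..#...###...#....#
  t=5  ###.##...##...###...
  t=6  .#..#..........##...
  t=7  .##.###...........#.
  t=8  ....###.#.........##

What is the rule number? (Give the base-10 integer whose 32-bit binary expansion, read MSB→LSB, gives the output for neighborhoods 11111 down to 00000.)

  #####|#  b31=1 t=3,i=9
  ####.|.  b30=0 t=3,i=11
  ###.#|.  b29=0 t=0,i=15
  ###..|#  b28=1 t=2,i=11
  ##.##|.  b27=0 t=3,i=13
  ##.#.|#  b26=1 t=0,i=16
  ##..#|#  b25=1 t=1,i=0
  ##...|.  b24=0 t=0,i=8
  #.###|#  b23=1 t=2,i=9
  #.##.|#  b22=1 t=0,i=6
  #.#.#|.  b21=0 t=0,i=4
  #.#..|.  b20=0 t=0,i=17
  #..##|.  b19=0 t=1,i=4
  #..#.|.  b18=0 t=1,i=1
  #...#|.  b17=0 t=2,i=5
  #....|#  b16=1 t=0,i=9
  .####|#  b15=1 t=3,i=8
  .###.|#  b14=1 t=0,i=14
  .##.#|.  b13=0 t=2,i=18
  .##..|.  b12=0 t=0,i=7
  .#.##|#  b11=1 t=0,i=5
  .#.#.|.  b10=0 t=0,i=3
  .#..#|#  b9=1 t=1,i=3
  .#...|#  b8=1 t=0,i=18
  ..###|.  b7=0 t=0,i=13
  ..##.|.  b6=0 t=1,i=5
  ..#.#|#  b5=1 t=0,i=2
  ..#..|#  b4=1 t=1,i=2
  ...##|.  b3=0 t=0,i=12
  ...#.|.  b2=0 t=0,i=1
  ....#|.  b1=0 t=0,i=0
  .....|.  b0=0 t=0,i=10
  bits 10010110110000011100101100110000 = 2529282864

2529282864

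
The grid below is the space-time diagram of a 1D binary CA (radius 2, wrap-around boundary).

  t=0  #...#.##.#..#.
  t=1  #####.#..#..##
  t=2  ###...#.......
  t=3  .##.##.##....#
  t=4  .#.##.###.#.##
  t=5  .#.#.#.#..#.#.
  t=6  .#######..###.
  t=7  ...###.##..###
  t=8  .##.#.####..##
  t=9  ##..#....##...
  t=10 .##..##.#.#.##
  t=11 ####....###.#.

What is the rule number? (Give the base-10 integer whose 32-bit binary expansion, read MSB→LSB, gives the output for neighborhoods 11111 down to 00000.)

  ##### -> #   bit 31 = 1  t=1,i=0
  ####. -> .   bit 30 = 0  t=1,i=3
  ###.# -> .   bit 29 = 0  t=1,i=4
  ###.. -> #   bit 28 = 1  t=2,i=2
  ##.## -> #   bit 27 = 1  t=3,i=3
  ##.#. -> .   bit 26 = 0  t=0,i=8
  ##..# -> #   bit 25 = 1  t=6,i=8
  ##... -> .   bit 24 = 0  t=2,i=3
  #.### -> .   bit 23 = 0  t=4,i=6
  #.##. -> #   bit 22 = 1  t=0,i=6
  #.#.# -> #   bit 21 = 1  t=4,i=1
  #.#.. -> #   bit 20 = 1  t=0,i=0
  #..## -> .   bit 19 = 0  t=1,i=11
  #..#. -> .   bit 18 = 0  t=0,i=11
  #...# -> #   bit 17 = 1  t=0,i=2
  #.... -> #   bit 16 = 1  t=2,i=8
  .#### -> .   bit 15 = 0  t=1,i=13
  .###. -> #   bit 14 = 1  t=2,i=1
  .##.# -> .   bit 13 = 0  t=0,i=7
  .##.. -> #   bit 12 = 1  t=3,i=8
  .#.## -> .   bit 11 = 0  t=0,i=5
  .#.#. -> #   bit 10 = 1  t=0,i=13
  .#..# -> .   bit 9 = 0  t=0,i=10
  .#... -> #   bit 8 = 1  t=0,i=1
  ..### -> .   bit 7 = 0  t=1,i=12
  ..##. -> .   bit 6 = 0  t=8,i=12
  ..#.# -> #   bit 5 = 1  t=0,i=4
  ..#.. -> .   bit 4 = 0  t=1,i=9
  ...## -> #   bit 3 = 1  t=2,i=13
  ...#. -> #   bit 2 = 1  t=0,i=3
  ....# -> .   bit 1 = 0  t=2,i=12
  ..... -> .   bit 0 = 0  t=2,i=9
  bits 10011010011100110101010100101100 = 2591249708

2591249708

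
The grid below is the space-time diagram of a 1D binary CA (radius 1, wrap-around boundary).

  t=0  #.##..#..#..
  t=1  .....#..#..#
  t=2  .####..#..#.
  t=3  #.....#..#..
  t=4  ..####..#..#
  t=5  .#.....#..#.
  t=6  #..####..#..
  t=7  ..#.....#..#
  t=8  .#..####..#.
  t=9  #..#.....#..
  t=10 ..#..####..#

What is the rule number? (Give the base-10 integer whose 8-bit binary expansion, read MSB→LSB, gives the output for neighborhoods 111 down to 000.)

  ###|.  b7=0 t=2,i=2
  ##.|.  b6=0 t=0,i=3
  #.#|.  b5=0 t=0,i=1
  #..|.  b4=0 t=0,i=4
  .##|.  b3=0 t=0,i=2
  .#.|.  b2=0 t=0,i=0
  ..#|#  b1=1 t=0,i=5
  ...|#  b0=1 t=1,i=1
  bits 00000011 = 3

3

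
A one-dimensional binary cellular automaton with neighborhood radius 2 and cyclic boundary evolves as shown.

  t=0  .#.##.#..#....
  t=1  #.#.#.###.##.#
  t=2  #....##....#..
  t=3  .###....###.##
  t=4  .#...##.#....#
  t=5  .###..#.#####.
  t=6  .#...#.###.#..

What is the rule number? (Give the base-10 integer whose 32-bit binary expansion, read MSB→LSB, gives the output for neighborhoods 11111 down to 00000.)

1083681670

  #####|.  b31=0 t=5,i=10
  ####.|#  b30=1 t=5,i=11
  ###.#|.  b29=0 t=1,i=8
  ###..|.  b28=0 t=3,i=3
  ##.##|.  b27=0 t=1,i=9
  ##.#.|.  b26=0 t=0,i=5
  ##..#|.  b25=0 t=5,i=4
  ##...|.  b24=0 t=2,i=7
  #.###|#  b23=1 t=1,i=6
  #.##.|.  b22=0 t=0,i=3
  #.#.#|.  b21=0 t=1,i=2
  #.#..|#  b20=1 t=0,i=6
  #..##|.  b19=0 t=5,i=0
  #..#.|#  b18=1 t=0,i=8
  #...#|#  b17=1 t=4,i=3
  #....|#  b16=1 t=0,i=11
  .####|#  b15=1 t=5,i=9
  .###.|.  b14=0 t=1,i=7
  .##.#|#  b13=1 t=0,i=4
  .##..|.  b12=0 t=2,i=6
  .#.##|#  b11=1 t=0,i=2
  .#.#.|.  b10=0 t=1,i=3
  .#..#|#  b9=1 t=0,i=7
  .#...|#  b8=1 t=0,i=10
  ..###|#  b7=1 t=3,i=8
  ..##.|.  b6=0 t=2,i=5
  ..#.#|.  b5=0 t=0,i=1
  ..#..|.  b4=0 t=0,i=9
  ...##|.  b3=0 t=2,i=4
  ...#.|#  b2=1 t=0,i=0
  ....#|#  b1=1 t=0,i=13
  .....|.  b0=0 t=0,i=12
  bits 01000000100101111010101110000110 = 1083681670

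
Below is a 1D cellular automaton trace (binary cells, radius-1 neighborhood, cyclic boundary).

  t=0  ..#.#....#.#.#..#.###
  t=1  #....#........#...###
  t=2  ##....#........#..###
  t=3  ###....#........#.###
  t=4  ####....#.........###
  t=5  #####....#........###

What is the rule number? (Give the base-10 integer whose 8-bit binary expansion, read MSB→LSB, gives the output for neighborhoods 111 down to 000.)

  ###|#  b7=1 t=0,i=19
  ##.|#  b6=1 t=0,i=20
  #.#|.  b5=0 t=0,i=3
  #..|#  b4=1 t=0,i=0
  .##|#  b3=1 t=0,i=18
  .#.|.  b2=0 t=0,i=2
  ..#|.  b1=0 t=0,i=1
  ...|.  b0=0 t=0,i=6
  bits 11011000 = 216

216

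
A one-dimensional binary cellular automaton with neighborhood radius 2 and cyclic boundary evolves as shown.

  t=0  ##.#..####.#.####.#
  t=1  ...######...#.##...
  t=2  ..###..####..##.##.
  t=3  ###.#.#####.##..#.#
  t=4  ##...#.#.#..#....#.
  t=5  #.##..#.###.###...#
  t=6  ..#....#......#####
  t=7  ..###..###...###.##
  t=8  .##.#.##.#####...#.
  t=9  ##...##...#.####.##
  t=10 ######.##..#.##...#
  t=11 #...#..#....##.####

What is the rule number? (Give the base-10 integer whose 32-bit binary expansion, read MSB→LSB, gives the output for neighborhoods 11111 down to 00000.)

1364955096

  #####|.  b31=0 t=1,i=5
  ####.|#  b30=1 t=0,i=8
  ###.#|.  b29=0 t=0,i=1
  ###..|#  b28=1 t=1,i=8
  ##.##|.  b27=0 t=0,i=17
  ##.#.|.  b26=0 t=0,i=2
  ##..#|.  b25=0 t=2,i=5
  ##...|#  b24=1 t=1,i=9
  #.###|.  b23=0 t=0,i=13
  #.##.|#  b22=1 t=1,i=14
  #.#.#|.  b21=0 t=0,i=11
  #.#..|#  b20=1 t=0,i=3
  #..##|#  b19=1 t=0,i=5
  #..#.|.  b18=0 t=3,i=15
  #...#|#  b17=1 t=1,i=10
  #....|#  b16=1 t=1,i=17
  .####|#  b15=1 t=0,i=7
  .###.|.  b14=0 t=0,i=0
  .##.#|.  b13=0 t=2,i=14
  .##..|.  b12=0 t=1,i=15
  .#.##|#  b11=1 t=0,i=12
  .#.#.|#  b10=1 t=4,i=6
  .#..#|#  b9=1 t=0,i=4
  .#...|#  b8=1 t=4,i=13
  ..###|#  b7=1 t=0,i=6
  ..##.|#  b6=1 t=2,i=13
  ..#.#|.  b5=0 t=1,i=12
  ..#..|#  b4=1 t=4,i=12
  ...##|#  b3=1 t=1,i=2
  ...#.|.  b2=0 t=1,i=11
  ....#|.  b1=0 t=1,i=1
  .....|.  b0=0 t=1,i=0
  bits 01010001010110111000111111011000 = 1364955096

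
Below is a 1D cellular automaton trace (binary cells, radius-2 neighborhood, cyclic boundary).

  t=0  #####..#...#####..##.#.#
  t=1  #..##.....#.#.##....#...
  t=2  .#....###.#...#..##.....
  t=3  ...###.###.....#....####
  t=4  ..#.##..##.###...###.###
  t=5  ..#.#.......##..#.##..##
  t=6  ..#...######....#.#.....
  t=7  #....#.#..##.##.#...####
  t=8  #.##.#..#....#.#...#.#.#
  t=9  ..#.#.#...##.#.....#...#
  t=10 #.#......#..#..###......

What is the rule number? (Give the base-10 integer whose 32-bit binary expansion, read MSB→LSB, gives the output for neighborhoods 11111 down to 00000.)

  nb #####: next=.  (t=0,i=1, bit31=0)
  nb ####.: next=#  (t=0,i=3, bit30=1)
  nb ###.#: next=#  (t=2,i=8, bit29=1)
  nb ###..: next=#  (t=0,i=4, bit28=1)
  nb ##.##: next=.  (t=3,i=6, bit27=0)
  nb ##.#.: next=#  (t=0,i=20, bit26=1)
  nb ##..#: next=.  (t=0,i=5, bit25=0)
  nb ##...: next=.  (t=1,i=5, bit24=0)
  nb #.###: next=.  (t=0,i=23, bit23=0)
  nb #.##.: next=#  (t=1,i=14, bit22=1)
  nb #.#.#: next=.  (t=0,i=21, bit21=0)
  nb #.#..: next=.  (t=2,i=10, bit20=0)
  nb #..##: next=.  (t=0,i=17, bit19=0)
  nb #..#.: next=.  (t=0,i=6, bit18=0)
  nb #...#: next=.  (t=0,i=9, bit17=0)
  nb #....: next=#  (t=1,i=6, bit16=1)
  nb .####: next=#  (t=0,i=0, bit15=1)
  nb .###.: next=#  (t=2,i=7, bit14=1)
  nb .##.#: next=.  (t=0,i=19, bit13=0)
  nb .##..: next=.  (t=1,i=4, bit12=0)
  nb .#.##: next=.  (t=0,i=22, bit11=0)
  nb .#.#.: next=.  (t=1,i=11, bit10=0)
  nb .#..#: next=#  (t=1,i=1, bit9=1)
  nb .#...: next=.  (t=0,i=8, bit8=0)
  nb ..###: next=.  (t=0,i=11, bit7=0)
  nb ..##.: next=.  (t=0,i=18, bit6=0)
  nb ..#.#: next=#  (t=1,i=10, bit5=1)
  nb ..#..: next=.  (t=0,i=7, bit4=0)
  nb ...##: next=#  (t=0,i=10, bit3=1)
  nb ...#.: next=.  (t=1,i=9, bit2=0)
  nb ....#: next=#  (t=1,i=8, bit1=1)
  nb .....: next=#  (t=1,i=7, bit0=1)
  bits 01110100010000011100001000101011 = 1950466603

1950466603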